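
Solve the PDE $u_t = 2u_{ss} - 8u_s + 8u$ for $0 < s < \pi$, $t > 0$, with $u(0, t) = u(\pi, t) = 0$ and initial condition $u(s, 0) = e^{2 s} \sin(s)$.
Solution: Substitute $u = e^{2s}w$, i.e. $w = e^{-2s}u$.
By the product rule, $u_s = e^{2s}(w_s + 2w)$, $u_{ss} = e^{2s}(w_{ss} + 4w_s + 4w)$, $u_t = e^{2s}w_t$.
Substituting into the PDE and dividing by $e^{2s}$: $w_t = 2(w_{ss} + 4w_s + 4w) - 8(w_s + 2w) + 8w$.
The lower-order terms cancel, leaving the standard heat equation $w_t = 2w_{ss}$.
Initial data for $w$: $w(s,0) = e^{-2s}u(s,0) = \sin(s)$. The boundary conditions carry over: $w(0,t) = w(\pi,t) = 0$.
Solve for $w$:
  Using separation of variables $w = X(s)T(t)$:
  Eigenfunctions: $\sin(ns)$, $n = 1, 2, 3, \ldots$
  General solution: $w(s, t) = \sum c_n \sin(ns) e^{-2n^2 t}$
  Matching $w(s,0) = \sin(s)$ term by term: $c_1=1$.
Hence $w(s,t) = e^{-2 t} \sin(s)$.
Transform back: $u(s,t) = e^{2s}w(s,t)$.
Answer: $u(s, t) = e^{2 s} e^{-2 t} \sin(s)$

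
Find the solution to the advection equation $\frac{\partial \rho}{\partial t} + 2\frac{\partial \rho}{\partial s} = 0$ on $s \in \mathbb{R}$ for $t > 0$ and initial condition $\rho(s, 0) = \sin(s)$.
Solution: By method of characteristics (waves move right with speed 2):
Along characteristics $s - 2t =$ const, $\rho$ is constant, so $\rho(s,t) = f(s - 2t)$ with $f = \rho( \cdot , 0)$.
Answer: $\rho(s, t) = \sin(s - 2 t)$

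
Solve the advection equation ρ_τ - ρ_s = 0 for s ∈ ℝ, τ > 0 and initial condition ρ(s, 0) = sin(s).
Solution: By method of characteristics (waves move left with speed 1):
Along characteristics s + τ = const, ρ is constant, so ρ(s,τ) = f(s + τ) with f = ρ(·, 0).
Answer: ρ(s, τ) = sin(s + τ)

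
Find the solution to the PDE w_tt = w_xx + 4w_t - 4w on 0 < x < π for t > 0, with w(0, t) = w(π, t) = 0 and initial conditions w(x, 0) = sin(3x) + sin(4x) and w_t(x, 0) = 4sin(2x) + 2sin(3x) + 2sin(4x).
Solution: Substitute w = exp(2t)u, i.e. u = exp(-2t)w.
By the product rule, w_t = exp(2t)(u_t + 2u), w_tt = exp(2t)(u_tt + 4u_t + 4u), w_xx = exp(2t)u_xx.
Substituting into the PDE and dividing by exp(2t): u_tt + 4u_t + 4u = u_xx + 4(u_t + 2u) - 4u.
The lower-order terms cancel, leaving the standard wave equation u_tt = u_xx.
Initial data for u: u(x,0) = w(x,0) = sin(3x) + sin(4x); u_t(x,0) = w_t(x,0) - 2w(x,0) = 4sin(2x). The boundary conditions carry over: u(0,t) = u(π,t) = 0.
Solve for u:
  Using separation of variables u = X(x)T(t):
  Eigenfunctions: sin(nx), n = 1, 2, 3, ...
  General solution: u(x, t) = Σ [A_n cos(n t) + B_n sin(n t)] sin(nx)
  From u(x,0) = sin(3x) + sin(4x): A_3=1, A_4=1. From u_t(x,0) = 4sin(2x), using u_t(x,0) = Σ ω_n B_n sin(nx) with ω_n = n: B_2 = 4/2 = 2.
Hence u(x,t) = 2sin(2t)sin(2x) + sin(3x)cos(3t) + sin(4x)cos(4t).
Transform back: w(x,t) = exp(2t)u(x,t).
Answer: w(x, t) = 2exp(2t)sin(2t)sin(2x) + exp(2t)sin(3x)cos(3t) + exp(2t)sin(4x)cos(4t)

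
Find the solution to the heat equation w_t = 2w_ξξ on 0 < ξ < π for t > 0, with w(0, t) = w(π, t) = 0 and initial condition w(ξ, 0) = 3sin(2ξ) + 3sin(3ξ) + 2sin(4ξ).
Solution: Using separation of variables w = X(ξ)T(t):
Eigenfunctions: sin(nξ), n = 1, 2, 3, ...
General solution: w(ξ, t) = Σ c_n sin(nξ) exp(-2n² t)
Matching w(ξ,0) = 3sin(2ξ) + 3sin(3ξ) + 2sin(4ξ) term by term: c_2=3, c_3=3, c_4=2.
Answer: w(ξ, t) = 3exp(-8t)sin(2ξ) + 3exp(-18t)sin(3ξ) + 2exp(-32t)sin(4ξ)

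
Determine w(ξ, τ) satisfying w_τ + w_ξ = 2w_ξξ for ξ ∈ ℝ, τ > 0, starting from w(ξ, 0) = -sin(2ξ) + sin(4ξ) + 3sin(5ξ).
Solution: Change to a moving frame: let η = ξ - τ, σ = τ and write w(ξ,τ) = u(η,σ).
By the chain rule w_τ = u_σ - u_η, w_ξ = u_η, w_ξξ = u_ηη.
Then w_τ + w_ξ = u_σ: the advection term cancels and the PDE becomes the heat equation u_σ = 2u_ηη on η ∈ ℝ.
Initial data: u(η,0) = w(η,0) = -sin(2η) + sin(4η) + 3sin(5η).
On η ∈ ℝ each mode satisfies (sin(nη))″ = -n² sin(nη), so exp(-2n²σ) sin(nη) solves the heat equation; by superposition u(η,σ) = Σ c_n exp(-2n²σ) sin(nη).
Reading off the coefficients: c_2=-1, c_4=1, c_5=3, so u(η,σ) = -exp(-8σ)sin(2η) + exp(-32σ)sin(4η) + 3exp(-50σ)sin(5η).
Substituting back η = ξ - τ, σ = τ: w(ξ,τ) = u(ξ - τ, τ).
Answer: w(ξ, τ) = -exp(-8τ)sin(2ξ - 2τ) + exp(-32τ)sin(4ξ - 4τ) + 3exp(-50τ)sin(5ξ - 5τ)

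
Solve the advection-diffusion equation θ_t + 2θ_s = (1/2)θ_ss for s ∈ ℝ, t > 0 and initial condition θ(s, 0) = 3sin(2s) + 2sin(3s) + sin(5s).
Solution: Change to a moving frame: let η = s - 2t, σ = t and write θ(s,t) = u(η,σ).
By the chain rule θ_t = u_σ - 2u_η, θ_s = u_η, θ_ss = u_ηη.
Then θ_t + 2θ_s = u_σ: the advection term cancels and the PDE becomes the heat equation u_σ = (1/2)u_ηη on η ∈ ℝ.
Initial data: u(η,0) = θ(η,0) = 3sin(2η) + 2sin(3η) + sin(5η).
On η ∈ ℝ each mode satisfies (sin(nη))″ = -n² sin(nη), so exp(-n²σ/2) sin(nη) solves the heat equation; by superposition u(η,σ) = Σ c_n exp(-n²σ/2) sin(nη).
Reading off the coefficients: c_2=3, c_3=2, c_5=1, so u(η,σ) = 3exp(-2σ)sin(2η) + 2exp(-9σ/2)sin(3η) + exp(-25σ/2)sin(5η).
Substituting back η = s - 2t, σ = t: θ(s,t) = u(s - 2t, t).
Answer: θ(s, t) = 3exp(-2t)sin(2s - 4t) + 2exp(-9t/2)sin(3s - 6t) + exp(-25t/2)sin(5s - 10t)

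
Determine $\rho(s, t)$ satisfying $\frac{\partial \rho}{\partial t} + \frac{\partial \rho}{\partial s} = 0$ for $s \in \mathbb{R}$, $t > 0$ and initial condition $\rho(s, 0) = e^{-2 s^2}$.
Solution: By characteristics ($ds/dt = 1$), $\rho(s,t) = f(s - t)$ with $f = \rho( \cdot , 0)$.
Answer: $\rho(s, t) = e^{-2 (s - t)^2}$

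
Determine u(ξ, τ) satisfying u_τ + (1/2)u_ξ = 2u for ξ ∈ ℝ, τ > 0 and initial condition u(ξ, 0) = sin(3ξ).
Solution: Substitute u = exp(2τ)w.
Then u_τ = exp(2τ)(w_τ + 2w), u_ξ = exp(2τ)w_ξ; substituting and dividing by exp(2τ), the lower-order terms cancel: w_τ + (1/2)w_ξ = 0 (standard advection equation).
Data for w: w(ξ,0) = u(ξ,0) = sin(3ξ).
By characteristics (dξ/dτ = 1/2), w(ξ,τ) = f(ξ - (1/2)τ) with f = w(·, 0).
So w(ξ,τ) = sin(3ξ - 3τ/2), and u(ξ,τ) = exp(2τ)w(ξ,τ).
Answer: u(ξ, τ) = exp(2τ)sin(3ξ - 3τ/2)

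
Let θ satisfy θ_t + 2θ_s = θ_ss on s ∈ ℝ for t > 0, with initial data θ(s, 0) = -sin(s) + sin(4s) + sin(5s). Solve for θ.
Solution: Change to a moving frame: let η = s - 2t, σ = t and write θ(s,t) = u(η,σ).
By the chain rule θ_t = u_σ - 2u_η, θ_s = u_η, θ_ss = u_ηη.
Then θ_t + 2θ_s = u_σ: the advection term cancels and the PDE becomes the heat equation u_σ = u_ηη on η ∈ ℝ.
Initial data: u(η,0) = θ(η,0) = -sin(η) + sin(4η) + sin(5η).
On η ∈ ℝ each mode satisfies (sin(nη))″ = -n² sin(nη), so exp(-n²σ) sin(nη) solves the heat equation; by superposition u(η,σ) = Σ c_n exp(-n²σ) sin(nη).
Reading off the coefficients: c_1=-1, c_4=1, c_5=1, so u(η,σ) = -exp(-σ)sin(η) + exp(-16σ)sin(4η) + exp(-25σ)sin(5η).
Substituting back η = s - 2t, σ = t: θ(s,t) = u(s - 2t, t).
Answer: θ(s, t) = -exp(-t)sin(s - 2t) + exp(-16t)sin(4s - 8t) + exp(-25t)sin(5s - 10t)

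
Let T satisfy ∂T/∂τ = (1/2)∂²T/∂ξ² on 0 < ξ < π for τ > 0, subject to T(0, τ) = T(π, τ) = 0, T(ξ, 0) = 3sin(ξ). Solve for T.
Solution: Using separation of variables T = X(ξ)G(τ):
Eigenfunctions: sin(nξ), n = 1, 2, 3, ...
General solution: T(ξ, τ) = Σ c_n sin(nξ) exp(-n² τ/2)
Matching T(ξ,0) = 3sin(ξ) term by term: c_1=3.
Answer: T(ξ, τ) = 3exp(-τ/2)sin(ξ)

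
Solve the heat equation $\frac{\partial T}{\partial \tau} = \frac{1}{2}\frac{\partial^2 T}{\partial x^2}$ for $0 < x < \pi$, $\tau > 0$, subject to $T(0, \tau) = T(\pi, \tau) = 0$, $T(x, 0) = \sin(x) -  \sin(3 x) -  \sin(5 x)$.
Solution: Separating variables: $T = \sum c_n e^{-n^2\tau/2} \sin(nx)$. From $T(x,0) = \sin(x) - \sin(3 x) - \sin(5 x)$: $c_1=1, c_3=-1, c_5=-1$.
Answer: $T(x, \tau) = e^{-\tau/2} \sin(x) -  e^{-9 \tau/2} \sin(3 x) -  e^{-25 \tau/2} \sin(5 x)$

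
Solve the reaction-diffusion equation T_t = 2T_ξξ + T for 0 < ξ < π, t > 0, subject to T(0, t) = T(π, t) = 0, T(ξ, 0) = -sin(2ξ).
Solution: Substitute T = exp(t)u, i.e. u = exp(-t)T.
By the product rule, T_t = exp(t)(u_t + u), T_ξξ = exp(t)u_ξξ.
Substituting into the PDE and dividing by exp(t): u_t + u = 2u_ξξ + u.
The lower-order terms cancel, leaving the standard heat equation u_t = 2u_ξξ.
Initial data for u: u(ξ,0) = T(ξ,0) = -sin(2ξ). The boundary conditions carry over: u(0,t) = u(π,t) = 0.
Solve for u:
  Using separation of variables u = X(ξ)G(t):
  Eigenfunctions: sin(nξ), n = 1, 2, 3, ...
  General solution: u(ξ, t) = Σ c_n sin(nξ) exp(-2n² t)
  Matching u(ξ,0) = -sin(2ξ) term by term: c_2=-1.
Hence u(ξ,t) = -exp(-8t)sin(2ξ).
Transform back: T(ξ,t) = exp(t)u(ξ,t).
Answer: T(ξ, t) = -exp(-7t)sin(2ξ)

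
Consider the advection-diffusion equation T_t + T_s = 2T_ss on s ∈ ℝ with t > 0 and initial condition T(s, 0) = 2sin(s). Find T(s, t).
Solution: Change to a moving frame: let η = s - t, σ = t and write T(s,t) = u(η,σ).
By the chain rule T_t = u_σ - u_η, T_s = u_η, T_ss = u_ηη.
Then T_t + T_s = u_σ: the advection term cancels and the PDE becomes the heat equation u_σ = 2u_ηη on η ∈ ℝ.
Initial data: u(η,0) = T(η,0) = 2sin(η).
On η ∈ ℝ each mode satisfies (sin(nη))″ = -n² sin(nη), so exp(-2n²σ) sin(nη) solves the heat equation; by superposition u(η,σ) = Σ c_n exp(-2n²σ) sin(nη).
Reading off the coefficients: c_1=2, so u(η,σ) = 2exp(-2σ)sin(η).
Substituting back η = s - t, σ = t: T(s,t) = u(s - t, t).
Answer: T(s, t) = 2exp(-2t)sin(s - t)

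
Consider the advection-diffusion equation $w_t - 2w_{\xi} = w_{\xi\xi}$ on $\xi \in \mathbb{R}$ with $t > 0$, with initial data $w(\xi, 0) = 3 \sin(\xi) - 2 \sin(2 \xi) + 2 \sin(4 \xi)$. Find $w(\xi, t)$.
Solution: Moving frame: $\eta = \xi + 2t$, $\sigma = t$, $w = u(\eta,\sigma)$, so $w_t = u_{\sigma} + 2u_{\eta}$ and $w_{\xi\xi} = u_{\eta\eta}$.
Hence $w_t - 2w_{\xi} = u_{\sigma}$ and the PDE becomes the heat equation $u_{\sigma} = u_{\eta\eta}$ on $\eta \in \mathbb{R}$.
Initial data: $u(\eta,0) = w(\eta,0) = 3 \sin(\eta) - 2 \sin(2 \eta) + 2 \sin(4 \eta)$. Each mode $\sin(n\eta)$ decays as $e^{-n^2\sigma}$ on $\mathbb{R}$, so $u(\eta,\sigma) = \sum c_n e^{-n^2\sigma} \sin(n\eta)$ with $c_1=3, c_2=-2, c_4=2$: $u(\eta,\sigma) = 3 e^{-\sigma} \sin(\eta) - 2 e^{-4 \sigma} \sin(2 \eta) + 2 e^{-16 \sigma} \sin(4 \eta)$.
Substituting back: $w(\xi,t) = u(\xi + 2t, t)$.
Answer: $w(\xi, t) = 3 e^{-t} \sin(\xi + 2 t) - 2 e^{-4 t} \sin(2 \xi + 4 t) + 2 e^{-16 t} \sin(4 \xi + 8 t)$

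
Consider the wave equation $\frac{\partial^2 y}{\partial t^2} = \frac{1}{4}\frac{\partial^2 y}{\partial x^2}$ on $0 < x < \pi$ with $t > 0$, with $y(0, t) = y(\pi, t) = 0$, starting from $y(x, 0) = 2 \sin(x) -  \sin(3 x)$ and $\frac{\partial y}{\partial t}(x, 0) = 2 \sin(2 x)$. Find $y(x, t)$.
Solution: Using separation of variables $y = X(x)T(t)$:
Eigenfunctions: $\sin(nx)$, $n = 1, 2, 3, \ldots$
General solution: $y(x, t) = \sum [A_n \cos(n t/2) + B_n \sin(n t/2)] \sin(nx)$
From $y(x,0) = 2 \sin(x) - \sin(3 x)$: $A_1=2, A_3=-1$. From $y_t(x,0) = 2 \sin(2 x)$, using $y_t(x,0) = \sum \omega_n B_n \sin(nx)$ with $\omega_n = n/2$: $B_2 = 2/1 = 2$.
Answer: $y(x, t) = 2 \sin(t) \sin(2 x) + 2 \sin(x) \cos(t/2) -  \sin(3 x) \cos(3 t/2)$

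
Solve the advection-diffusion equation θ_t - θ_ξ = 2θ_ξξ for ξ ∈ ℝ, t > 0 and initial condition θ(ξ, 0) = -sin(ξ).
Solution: Moving frame: η = ξ + t, σ = t, θ = u(η,σ), so θ_t = u_σ + u_η and θ_ξξ = u_ηη.
Hence θ_t - θ_ξ = u_σ and the PDE becomes the heat equation u_σ = 2u_ηη on η ∈ ℝ.
Initial data: u(η,0) = θ(η,0) = -sin(η). Each mode sin(nη) decays as exp(-2n²σ) on ℝ, so u(η,σ) = Σ c_n exp(-2n²σ) sin(nη) with c_1=-1: u(η,σ) = -exp(-2σ)sin(η).
Substituting back: θ(ξ,t) = u(ξ + t, t).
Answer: θ(ξ, t) = -exp(-2t)sin(t + ξ)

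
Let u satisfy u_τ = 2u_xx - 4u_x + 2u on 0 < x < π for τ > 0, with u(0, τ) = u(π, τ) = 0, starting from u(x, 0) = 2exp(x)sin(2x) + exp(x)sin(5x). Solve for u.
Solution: Substitute u = exp(x)w.
Then u_x = exp(x)(w_x + w), u_xx = exp(x)(w_xx + 2w_x + w), u_τ = exp(x)w_τ; substituting and dividing by exp(x), the lower-order terms cancel: w_τ = 2w_xx (standard heat equation).
Data for w: w(x,0) = exp(-x)u(x,0) = 2sin(2x) + sin(5x). The boundary conditions carry over: w(0,τ) = w(π,τ) = 0.
Separating variables: w = Σ c_n exp(-2n²τ) sin(nx). From w(x,0) = 2sin(2x) + sin(5x): c_2=2, c_5=1.
So w(x,τ) = 2exp(-8τ)sin(2x) + exp(-50τ)sin(5x), and u(x,τ) = exp(x)w(x,τ).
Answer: u(x, τ) = 2exp(x)exp(-8τ)sin(2x) + exp(x)exp(-50τ)sin(5x)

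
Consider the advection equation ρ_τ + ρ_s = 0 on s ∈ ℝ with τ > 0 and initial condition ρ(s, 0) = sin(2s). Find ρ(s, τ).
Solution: By method of characteristics (waves move right with speed 1):
Along characteristics s - τ = const, ρ is constant, so ρ(s,τ) = f(s - τ) with f = ρ(·, 0).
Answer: ρ(s, τ) = sin(2s - 2τ)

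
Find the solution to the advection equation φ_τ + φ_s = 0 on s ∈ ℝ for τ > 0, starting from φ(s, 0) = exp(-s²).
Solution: By characteristics (ds/dτ = 1), φ(s,τ) = f(s - τ) with f = φ(·, 0).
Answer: φ(s, τ) = exp(-(s - τ)²)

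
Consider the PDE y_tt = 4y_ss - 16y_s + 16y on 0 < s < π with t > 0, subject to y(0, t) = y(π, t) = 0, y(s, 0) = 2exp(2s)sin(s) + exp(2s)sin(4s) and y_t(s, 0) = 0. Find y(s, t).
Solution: Substitute y = exp(2s)u.
Then y_s = exp(2s)(u_s + 2u), y_ss = exp(2s)(u_ss + 4u_s + 4u), y_tt = exp(2s)u_tt; substituting and dividing by exp(2s), the lower-order terms cancel: u_tt = 4u_ss (standard wave equation).
Data for u: u(s,0) = exp(-2s)y(s,0) = 2sin(s) + sin(4s); u_t(s,0) = exp(-2s)y_t(s,0) = 0. The boundary conditions carry over: u(0,t) = u(π,t) = 0.
Separating variables: u = Σ [A_n cos(ω_n t) + B_n sin(ω_n t)] sin(ns), ω_n = 2n. From ICs: A_1=2, A_4=1.
So u(s,t) = 2sin(s)cos(2t) + sin(4s)cos(8t), and y(s,t) = exp(2s)u(s,t).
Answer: y(s, t) = 2exp(2s)sin(s)cos(2t) + exp(2s)sin(4s)cos(8t)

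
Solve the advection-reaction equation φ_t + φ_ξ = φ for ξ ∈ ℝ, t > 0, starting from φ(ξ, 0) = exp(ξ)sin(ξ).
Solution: Substitute φ = exp(ξ)u.
Then φ_ξ = exp(ξ)(u_ξ + u), φ_t = exp(ξ)u_t; substituting and dividing by exp(ξ), the lower-order terms cancel: u_t + u_ξ = 0 (standard advection equation).
Data for u: u(ξ,0) = exp(-ξ)φ(ξ,0) = sin(ξ).
By characteristics (dξ/dt = 1), u(ξ,t) = f(ξ - t) with f = u(·, 0).
So u(ξ,t) = -sin(t - ξ), and φ(ξ,t) = exp(ξ)u(ξ,t).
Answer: φ(ξ, t) = -exp(ξ)sin(t - ξ)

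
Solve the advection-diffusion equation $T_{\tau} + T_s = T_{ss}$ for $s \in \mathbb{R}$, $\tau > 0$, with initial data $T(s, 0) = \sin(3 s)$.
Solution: Change to a moving frame: let $\eta = s - \tau$, $\sigma = \tau$ and write $T(s,\tau) = u(\eta,\sigma)$.
By the chain rule $T_{\tau} = u_{\sigma} - u_{\eta}$, $T_s = u_{\eta}$, $T_{ss} = u_{\eta\eta}$.
Then $T_{\tau} + T_s = u_{\sigma}$: the advection term cancels and the PDE becomes the heat equation $u_{\sigma} = u_{\eta\eta}$ on $\eta \in \mathbb{R}$.
Initial data: $u(\eta,0) = T(\eta,0) = \sin(3 \eta)$.
On $\eta \in \mathbb{R}$ each mode satisfies $(\sin(n\eta))'' = -n^2 \sin(n\eta)$, so $e^{-n^2\sigma} \sin(n\eta)$ solves the heat equation; by superposition $u(\eta,\sigma) = \sum c_n e^{-n^2\sigma} \sin(n\eta)$.
Reading off the coefficients: $c_3=1$, so $u(\eta,\sigma) = e^{-9 \sigma} \sin(3 \eta)$.
Substituting back $\eta = s - \tau$, $\sigma = \tau$: $T(s,\tau) = u(s - \tau, \tau)$.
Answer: $T(s, \tau) = - e^{-9 \tau} \sin(3 \tau - 3 s)$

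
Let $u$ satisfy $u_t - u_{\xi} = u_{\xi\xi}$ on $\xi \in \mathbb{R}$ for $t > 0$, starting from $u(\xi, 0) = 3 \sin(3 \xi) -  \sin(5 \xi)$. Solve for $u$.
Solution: Change to a moving frame: let $\eta = \xi + t$, $\sigma = t$ and write $u(\xi,t) = w(\eta,\sigma)$.
By the chain rule $u_t = w_{\sigma} + w_{\eta}$, $u_{\xi} = w_{\eta}$, $u_{\xi\xi} = w_{\eta\eta}$.
Then $u_t - u_{\xi} = w_{\sigma}$: the advection term cancels and the PDE becomes the heat equation $w_{\sigma} = w_{\eta\eta}$ on $\eta \in \mathbb{R}$.
Initial data: $w(\eta,0) = u(\eta,0) = 3 \sin(3 \eta) - \sin(5 \eta)$.
On $\eta \in \mathbb{R}$ each mode satisfies $(\sin(n\eta))'' = -n^2 \sin(n\eta)$, so $e^{-n^2\sigma} \sin(n\eta)$ solves the heat equation; by superposition $w(\eta,\sigma) = \sum c_n e^{-n^2\sigma} \sin(n\eta)$.
Reading off the coefficients: $c_3=3, c_5=-1$, so $w(\eta,\sigma) = 3 e^{-9 \sigma} \sin(3 \eta) - e^{-25 \sigma} \sin(5 \eta)$.
Substituting back $\eta = \xi + t$, $\sigma = t$: $u(\xi,t) = w(\xi + t, t)$.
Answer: $u(\xi, t) = 3 e^{-9 t} \sin(3 \xi + 3 t) -  e^{-25 t} \sin(5 \xi + 5 t)$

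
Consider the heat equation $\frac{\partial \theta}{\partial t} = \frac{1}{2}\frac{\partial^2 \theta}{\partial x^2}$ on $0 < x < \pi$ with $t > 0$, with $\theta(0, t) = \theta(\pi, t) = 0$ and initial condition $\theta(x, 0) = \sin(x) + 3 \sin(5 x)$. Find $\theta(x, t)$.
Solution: Separating variables: $\theta = \sum c_n e^{-n^2t/2} \sin(nx)$. From $\theta(x,0) = \sin(x) + 3 \sin(5 x)$: $c_1=1, c_5=3$.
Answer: $\theta(x, t) = e^{-t/2} \sin(x) + 3 e^{-25 t/2} \sin(5 x)$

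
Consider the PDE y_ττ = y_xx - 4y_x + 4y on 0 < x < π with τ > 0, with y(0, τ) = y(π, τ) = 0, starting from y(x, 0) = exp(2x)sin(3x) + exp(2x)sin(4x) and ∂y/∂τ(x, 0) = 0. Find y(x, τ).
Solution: Substitute y = exp(2x)u.
Then y_x = exp(2x)(u_x + 2u), y_xx = exp(2x)(u_xx + 4u_x + 4u), y_ττ = exp(2x)u_ττ; substituting and dividing by exp(2x), the lower-order terms cancel: u_ττ = u_xx (standard wave equation).
Data for u: u(x,0) = exp(-2x)y(x,0) = sin(3x) + sin(4x); u_τ(x,0) = exp(-2x)y_τ(x,0) = 0. The boundary conditions carry over: u(0,τ) = u(π,τ) = 0.
Separating variables: u = Σ [A_n cos(ω_n τ) + B_n sin(ω_n τ)] sin(nx), ω_n = n. From ICs: A_3=1, A_4=1.
So u(x,τ) = sin(3x)cos(3τ) + sin(4x)cos(4τ), and y(x,τ) = exp(2x)u(x,τ).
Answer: y(x, τ) = exp(2x)sin(3x)cos(3τ) + exp(2x)sin(4x)cos(4τ)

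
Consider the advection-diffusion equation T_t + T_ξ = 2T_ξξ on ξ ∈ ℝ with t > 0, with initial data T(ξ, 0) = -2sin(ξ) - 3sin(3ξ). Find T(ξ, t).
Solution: Moving frame: η = ξ - t, σ = t, T = u(η,σ), so T_t = u_σ - u_η and T_ξξ = u_ηη.
Hence T_t + T_ξ = u_σ and the PDE becomes the heat equation u_σ = 2u_ηη on η ∈ ℝ.
Initial data: u(η,0) = T(η,0) = -2sin(η) - 3sin(3η). Each mode sin(nη) decays as exp(-2n²σ) on ℝ, so u(η,σ) = Σ c_n exp(-2n²σ) sin(nη) with c_1=-2, c_3=-3: u(η,σ) = -2exp(-2σ)sin(η) - 3exp(-18σ)sin(3η).
Substituting back: T(ξ,t) = u(ξ - t, t).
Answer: T(ξ, t) = 2exp(-2t)sin(t - ξ) + 3exp(-18t)sin(3t - 3ξ)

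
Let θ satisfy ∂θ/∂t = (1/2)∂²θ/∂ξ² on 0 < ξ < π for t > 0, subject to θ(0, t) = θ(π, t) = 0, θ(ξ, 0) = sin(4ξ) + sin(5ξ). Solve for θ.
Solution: Using separation of variables θ = X(ξ)G(t):
Eigenfunctions: sin(nξ), n = 1, 2, 3, ...
General solution: θ(ξ, t) = Σ c_n sin(nξ) exp(-n² t/2)
Matching θ(ξ,0) = sin(4ξ) + sin(5ξ) term by term: c_4=1, c_5=1.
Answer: θ(ξ, t) = exp(-8t)sin(4ξ) + exp(-25t/2)sin(5ξ)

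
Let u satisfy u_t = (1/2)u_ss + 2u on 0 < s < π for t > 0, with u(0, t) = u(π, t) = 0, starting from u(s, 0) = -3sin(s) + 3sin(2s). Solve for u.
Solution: Substitute u = exp(2t)w.
Then u_t = exp(2t)(w_t + 2w), u_ss = exp(2t)w_ss; substituting and dividing by exp(2t), the lower-order terms cancel: w_t = (1/2)w_ss (standard heat equation).
Data for w: w(s,0) = u(s,0) = -3sin(s) + 3sin(2s). The boundary conditions carry over: w(0,t) = w(π,t) = 0.
Separating variables: w = Σ c_n exp(-n²t/2) sin(ns). From w(s,0) = -3sin(s) + 3sin(2s): c_1=-3, c_2=3.
So w(s,t) = 3exp(-2t)sin(2s) - 3exp(-t/2)sin(s), and u(s,t) = exp(2t)w(s,t).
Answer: u(s, t) = -3exp(3t/2)sin(s) + 3sin(2s)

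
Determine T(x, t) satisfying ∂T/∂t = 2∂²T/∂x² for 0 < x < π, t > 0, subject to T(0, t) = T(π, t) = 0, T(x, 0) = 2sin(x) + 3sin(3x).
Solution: Using separation of variables T = X(x)G(t):
Eigenfunctions: sin(nx), n = 1, 2, 3, ...
General solution: T(x, t) = Σ c_n sin(nx) exp(-2n² t)
Matching T(x,0) = 2sin(x) + 3sin(3x) term by term: c_1=2, c_3=3.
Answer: T(x, t) = 2exp(-2t)sin(x) + 3exp(-18t)sin(3x)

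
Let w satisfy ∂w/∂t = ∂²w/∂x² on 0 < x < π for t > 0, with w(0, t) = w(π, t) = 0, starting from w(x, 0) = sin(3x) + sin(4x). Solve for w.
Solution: Using separation of variables w = X(x)T(t):
Eigenfunctions: sin(nx), n = 1, 2, 3, ...
General solution: w(x, t) = Σ c_n sin(nx) exp(-n² t)
Matching w(x,0) = sin(3x) + sin(4x) term by term: c_3=1, c_4=1.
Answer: w(x, t) = exp(-9t)sin(3x) + exp(-16t)sin(4x)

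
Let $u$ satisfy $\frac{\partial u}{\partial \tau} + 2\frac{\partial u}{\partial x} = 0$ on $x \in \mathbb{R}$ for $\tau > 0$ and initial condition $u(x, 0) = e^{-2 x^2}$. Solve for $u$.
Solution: By method of characteristics (waves move right with speed 2):
Along characteristics $x - 2\tau =$ const, $u$ is constant, so $u(x,\tau) = f(x - 2\tau)$ with $f = u( \cdot , 0)$.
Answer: $u(x, \tau) = e^{-2 (-2 \tau + x)^2}$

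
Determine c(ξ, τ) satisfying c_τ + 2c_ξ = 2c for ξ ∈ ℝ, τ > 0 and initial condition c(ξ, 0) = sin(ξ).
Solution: Substitute c = exp(2τ)u.
Then c_τ = exp(2τ)(u_τ + 2u), c_ξ = exp(2τ)u_ξ; substituting and dividing by exp(2τ), the lower-order terms cancel: u_τ + 2u_ξ = 0 (standard advection equation).
Data for u: u(ξ,0) = c(ξ,0) = sin(ξ).
By characteristics (dξ/dτ = 2), u(ξ,τ) = f(ξ - 2τ) with f = u(·, 0).
So u(ξ,τ) = sin(ξ - 2τ), and c(ξ,τ) = exp(2τ)u(ξ,τ).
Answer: c(ξ, τ) = exp(2τ)sin(ξ - 2τ)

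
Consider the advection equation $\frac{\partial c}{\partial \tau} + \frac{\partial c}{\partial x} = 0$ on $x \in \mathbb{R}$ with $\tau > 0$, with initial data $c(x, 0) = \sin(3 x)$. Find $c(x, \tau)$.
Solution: By characteristics ($dx/d\tau = 1$), $c(x,\tau) = f(x - \tau)$ with $f = c( \cdot , 0)$.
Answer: $c(x, \tau) = - \sin(3 \tau - 3 x)$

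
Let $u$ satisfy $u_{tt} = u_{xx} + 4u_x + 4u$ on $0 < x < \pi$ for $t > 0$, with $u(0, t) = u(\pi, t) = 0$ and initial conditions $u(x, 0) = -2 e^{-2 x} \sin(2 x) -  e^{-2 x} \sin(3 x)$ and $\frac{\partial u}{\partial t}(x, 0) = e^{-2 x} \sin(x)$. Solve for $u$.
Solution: Substitute $u = e^{-2x}w$.
Then $u_x = e^{-2x}(w_x - 2w)$, $u_{xx} = e^{-2x}(w_{xx} - 4w_x + 4w)$, $u_{tt} = e^{-2x}w_{tt}$; substituting and dividing by $e^{-2x}$, the lower-order terms cancel: $w_{tt} = w_{xx}$ (standard wave equation).
Data for $w$: $w(x,0) = e^{2x}u(x,0) = -2 \sin(2 x) - \sin(3 x)$; $w_t(x,0) = e^{2x}u_t(x,0) = \sin(x)$. The boundary conditions carry over: $w(0,t) = w(\pi,t) = 0$.
Separating variables: $w = \sum [A_n \cos(\omega_n t) + B_n \sin(\omega_n t)] \sin(nx)$, $\omega_n = n$. From ICs ($B_n$ = velocity coefficient / $\omega_n$): $A_2=-2, A_3=-1, B_1=1$.
So $w(x,t) = \sin(t) \sin(x) - 2 \sin(2 x) \cos(2 t) - \sin(3 x) \cos(3 t)$, and $u(x,t) = e^{-2x}w(x,t)$.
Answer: $u(x, t) = e^{-2 x} \sin(t) \sin(x) - 2 e^{-2 x} \sin(2 x) \cos(2 t) -  e^{-2 x} \sin(3 x) \cos(3 t)$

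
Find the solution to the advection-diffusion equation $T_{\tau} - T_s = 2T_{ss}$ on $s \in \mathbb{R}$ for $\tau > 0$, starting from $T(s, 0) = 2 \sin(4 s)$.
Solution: Moving frame: $\eta = s + \tau$, $\sigma = \tau$, $T = u(\eta,\sigma)$, so $T_{\tau} = u_{\sigma} + u_{\eta}$ and $T_{ss} = u_{\eta\eta}$.
Hence $T_{\tau} - T_s = u_{\sigma}$ and the PDE becomes the heat equation $u_{\sigma} = 2u_{\eta\eta}$ on $\eta \in \mathbb{R}$.
Initial data: $u(\eta,0) = T(\eta,0) = 2 \sin(4 \eta)$. Each mode $\sin(n\eta)$ decays as $e^{-2n^2\sigma}$ on $\mathbb{R}$, so $u(\eta,\sigma) = \sum c_n e^{-2n^2\sigma} \sin(n\eta)$ with $c_4=2$: $u(\eta,\sigma) = 2 e^{-32 \sigma} \sin(4 \eta)$.
Substituting back: $T(s,\tau) = u(s + \tau, \tau)$.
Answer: $T(s, \tau) = 2 e^{-32 \tau} \sin(4 \tau + 4 s)$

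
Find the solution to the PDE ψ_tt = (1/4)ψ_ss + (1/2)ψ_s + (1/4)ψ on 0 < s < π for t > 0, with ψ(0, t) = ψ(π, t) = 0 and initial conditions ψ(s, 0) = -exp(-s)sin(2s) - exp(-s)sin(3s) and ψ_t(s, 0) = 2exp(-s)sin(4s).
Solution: Substitute ψ = exp(-s)u.
Then ψ_s = exp(-s)(u_s - u), ψ_ss = exp(-s)(u_ss - 2u_s + u), ψ_tt = exp(-s)u_tt; substituting and dividing by exp(-s), the lower-order terms cancel: u_tt = (1/4)u_ss (standard wave equation).
Data for u: u(s,0) = exp(s)ψ(s,0) = -sin(2s) - sin(3s); u_t(s,0) = exp(s)ψ_t(s,0) = 2sin(4s). The boundary conditions carry over: u(0,t) = u(π,t) = 0.
Separating variables: u = Σ [A_n cos(ω_n t) + B_n sin(ω_n t)] sin(ns), ω_n = n/2. From ICs (B_n = velocity coefficient / ω_n): A_2=-1, A_3=-1, B_4=1.
So u(s,t) = -sin(2s)cos(t) - sin(3s)cos(3t/2) + sin(4s)sin(2t), and ψ(s,t) = exp(-s)u(s,t).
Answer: ψ(s, t) = -exp(-s)sin(2s)cos(t) - exp(-s)sin(3s)cos(3t/2) + exp(-s)sin(4s)sin(2t)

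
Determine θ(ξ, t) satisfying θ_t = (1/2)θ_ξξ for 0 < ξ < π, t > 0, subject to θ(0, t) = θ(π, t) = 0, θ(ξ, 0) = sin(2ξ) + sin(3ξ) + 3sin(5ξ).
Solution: Using separation of variables θ = X(ξ)G(t):
Eigenfunctions: sin(nξ), n = 1, 2, 3, ...
General solution: θ(ξ, t) = Σ c_n sin(nξ) exp(-n² t/2)
Matching θ(ξ,0) = sin(2ξ) + sin(3ξ) + 3sin(5ξ) term by term: c_2=1, c_3=1, c_5=3.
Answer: θ(ξ, t) = exp(-2t)sin(2ξ) + exp(-9t/2)sin(3ξ) + 3exp(-25t/2)sin(5ξ)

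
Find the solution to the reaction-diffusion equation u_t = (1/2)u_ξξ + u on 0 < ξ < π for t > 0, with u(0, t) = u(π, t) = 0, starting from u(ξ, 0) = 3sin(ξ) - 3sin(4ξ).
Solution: Substitute u = exp(t)w.
Then u_t = exp(t)(w_t + w), u_ξξ = exp(t)w_ξξ; substituting and dividing by exp(t), the lower-order terms cancel: w_t = (1/2)w_ξξ (standard heat equation).
Data for w: w(ξ,0) = u(ξ,0) = 3sin(ξ) - 3sin(4ξ). The boundary conditions carry over: w(0,t) = w(π,t) = 0.
Separating variables: w = Σ c_n exp(-n²t/2) sin(nξ). From w(ξ,0) = 3sin(ξ) - 3sin(4ξ): c_1=3, c_4=-3.
So w(ξ,t) = -3exp(-8t)sin(4ξ) + 3exp(-t/2)sin(ξ), and u(ξ,t) = exp(t)w(ξ,t).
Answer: u(ξ, t) = 3exp(t/2)sin(ξ) - 3exp(-7t)sin(4ξ)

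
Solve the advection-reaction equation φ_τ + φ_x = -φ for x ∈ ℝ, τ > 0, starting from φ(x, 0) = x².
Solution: Substitute φ = exp(-τ)u, i.e. u = exp(τ)φ.
By the product rule, φ_τ = exp(-τ)(u_τ - u), φ_x = exp(-τ)u_x.
Substituting into the PDE and dividing by exp(-τ): u_τ - u + u_x = -u.
The lower-order terms cancel, leaving the standard advection equation u_τ + u_x = 0.
Initial data for u: u(x,0) = φ(x,0) = x².
Solve for u:
  By method of characteristics (waves move right with speed 1):
  Along characteristics x - τ = const, u is constant, so u(x,τ) = f(x - τ) with f = u(·, 0).
Hence u(x,τ) = x² - 2xτ + τ².
Transform back: φ(x,τ) = exp(-τ)u(x,τ).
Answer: φ(x, τ) = x²exp(-τ) - 2xτexp(-τ) + τ²exp(-τ)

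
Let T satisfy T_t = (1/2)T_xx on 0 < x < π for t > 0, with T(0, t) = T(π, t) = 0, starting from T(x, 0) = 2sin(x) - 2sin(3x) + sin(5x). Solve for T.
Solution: Separating variables: T = Σ c_n exp(-n²t/2) sin(nx). From T(x,0) = 2sin(x) - 2sin(3x) + sin(5x): c_1=2, c_3=-2, c_5=1.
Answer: T(x, t) = 2exp(-t/2)sin(x) - 2exp(-9t/2)sin(3x) + exp(-25t/2)sin(5x)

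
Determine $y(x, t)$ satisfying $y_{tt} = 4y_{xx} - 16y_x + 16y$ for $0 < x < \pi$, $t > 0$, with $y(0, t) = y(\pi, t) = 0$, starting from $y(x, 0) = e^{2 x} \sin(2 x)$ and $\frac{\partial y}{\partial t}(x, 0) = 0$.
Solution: Substitute $y = e^{2x}u$.
Then $y_x = e^{2x}(u_x + 2u)$, $y_{xx} = e^{2x}(u_{xx} + 4u_x + 4u)$, $y_{tt} = e^{2x}u_{tt}$; substituting and dividing by $e^{2x}$, the lower-order terms cancel: $u_{tt} = 4u_{xx}$ (standard wave equation).
Data for $u$: $u(x,0) = e^{-2x}y(x,0) = \sin(2 x)$; $u_t(x,0) = e^{-2x}y_t(x,0) = 0$. The boundary conditions carry over: $u(0,t) = u(\pi,t) = 0$.
Separating variables: $u = \sum [A_n \cos(\omega_n t) + B_n \sin(\omega_n t)] \sin(nx)$, $\omega_n = 2n$. From ICs: $A_2=1$.
So $u(x,t) = \sin(2 x) \cos(4 t)$, and $y(x,t) = e^{2x}u(x,t)$.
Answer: $y(x, t) = e^{2 x} \sin(2 x) \cos(4 t)$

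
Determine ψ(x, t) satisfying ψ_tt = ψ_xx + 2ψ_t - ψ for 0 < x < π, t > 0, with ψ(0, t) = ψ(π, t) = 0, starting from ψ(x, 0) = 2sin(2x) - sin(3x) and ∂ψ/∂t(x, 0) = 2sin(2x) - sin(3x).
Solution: Substitute ψ = exp(t)u, i.e. u = exp(-t)ψ.
By the product rule, ψ_t = exp(t)(u_t + u), ψ_tt = exp(t)(u_tt + 2u_t + u), ψ_xx = exp(t)u_xx.
Substituting into the PDE and dividing by exp(t): u_tt + 2u_t + u = u_xx + 2(u_t + u) - u.
The lower-order terms cancel, leaving the standard wave equation u_tt = u_xx.
Initial data for u: u(x,0) = ψ(x,0) = 2sin(2x) - sin(3x); u_t(x,0) = ψ_t(x,0) - ψ(x,0) = 0. The boundary conditions carry over: u(0,t) = u(π,t) = 0.
Solve for u:
  Using separation of variables u = X(x)T(t):
  Eigenfunctions: sin(nx), n = 1, 2, 3, ...
  General solution: u(x, t) = Σ [A_n cos(n t) + B_n sin(n t)] sin(nx)
  From u(x,0) = 2sin(2x) - sin(3x): A_2=2, A_3=-1. From u_t(x,0) = 0: all B_n = 0.
Hence u(x,t) = 2sin(2x)cos(2t) - sin(3x)cos(3t).
Transform back: ψ(x,t) = exp(t)u(x,t).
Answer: ψ(x, t) = 2exp(t)sin(2x)cos(2t) - exp(t)sin(3x)cos(3t)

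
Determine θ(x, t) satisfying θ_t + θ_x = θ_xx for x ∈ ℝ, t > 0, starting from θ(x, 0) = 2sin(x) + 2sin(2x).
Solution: Moving frame: η = x - t, σ = t, θ = u(η,σ), so θ_t = u_σ - u_η and θ_xx = u_ηη.
Hence θ_t + θ_x = u_σ and the PDE becomes the heat equation u_σ = u_ηη on η ∈ ℝ.
Initial data: u(η,0) = θ(η,0) = 2sin(η) + 2sin(2η). Each mode sin(nη) decays as exp(-n²σ) on ℝ, so u(η,σ) = Σ c_n exp(-n²σ) sin(nη) with c_1=2, c_2=2: u(η,σ) = 2exp(-σ)sin(η) + 2exp(-4σ)sin(2η).
Substituting back: θ(x,t) = u(x - t, t).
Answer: θ(x, t) = -2exp(-t)sin(t - x) - 2exp(-4t)sin(2t - 2x)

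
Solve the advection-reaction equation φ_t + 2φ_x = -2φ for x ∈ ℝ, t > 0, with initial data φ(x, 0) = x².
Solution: Substitute φ = exp(-2t)u.
Then φ_t = exp(-2t)(u_t - 2u), φ_x = exp(-2t)u_x; substituting and dividing by exp(-2t), the lower-order terms cancel: u_t + 2u_x = 0 (standard advection equation).
Data for u: u(x,0) = φ(x,0) = x².
By characteristics (dx/dt = 2), u(x,t) = f(x - 2t) with f = u(·, 0).
So u(x,t) = 4t² - 4tx + x², and φ(x,t) = exp(-2t)u(x,t).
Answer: φ(x, t) = 4t²exp(-2t) - 4txexp(-2t) + x²exp(-2t)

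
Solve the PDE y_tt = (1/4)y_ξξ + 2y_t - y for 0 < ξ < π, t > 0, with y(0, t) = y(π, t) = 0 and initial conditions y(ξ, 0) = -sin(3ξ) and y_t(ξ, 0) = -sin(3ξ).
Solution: Substitute y = exp(t)u.
Then y_t = exp(t)(u_t + u), y_tt = exp(t)(u_tt + 2u_t + u), y_ξξ = exp(t)u_ξξ; substituting and dividing by exp(t), the lower-order terms cancel: u_tt = (1/4)u_ξξ (standard wave equation).
Data for u: u(ξ,0) = y(ξ,0) = -sin(3ξ); u_t(ξ,0) = y_t(ξ,0) - y(ξ,0) = 0. The boundary conditions carry over: u(0,t) = u(π,t) = 0.
Separating variables: u = Σ [A_n cos(ω_n t) + B_n sin(ω_n t)] sin(nξ), ω_n = n/2. From ICs: A_3=-1.
So u(ξ,t) = -sin(3ξ)cos(3t/2), and y(ξ,t) = exp(t)u(ξ,t).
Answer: y(ξ, t) = -exp(t)sin(3ξ)cos(3t/2)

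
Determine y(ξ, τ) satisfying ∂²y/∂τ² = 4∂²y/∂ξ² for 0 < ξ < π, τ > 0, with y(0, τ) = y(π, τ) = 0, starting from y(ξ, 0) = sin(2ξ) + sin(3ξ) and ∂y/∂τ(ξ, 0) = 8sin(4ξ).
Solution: Using separation of variables y = X(ξ)T(τ):
Eigenfunctions: sin(nξ), n = 1, 2, 3, ...
General solution: y(ξ, τ) = Σ [A_n cos(2n τ) + B_n sin(2n τ)] sin(nξ)
From y(ξ,0) = sin(2ξ) + sin(3ξ): A_2=1, A_3=1. From y_τ(ξ,0) = 8sin(4ξ), using y_τ(ξ,0) = Σ ω_n B_n sin(nξ) with ω_n = 2n: B_4 = 8/8 = 1.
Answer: y(ξ, τ) = sin(2ξ)cos(4τ) + sin(3ξ)cos(6τ) + sin(4ξ)sin(8τ)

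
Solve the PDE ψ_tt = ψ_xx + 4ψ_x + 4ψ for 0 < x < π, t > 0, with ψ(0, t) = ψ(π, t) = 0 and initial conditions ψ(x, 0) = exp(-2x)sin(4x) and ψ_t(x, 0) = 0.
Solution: Substitute ψ = exp(-2x)u.
Then ψ_x = exp(-2x)(u_x - 2u), ψ_xx = exp(-2x)(u_xx - 4u_x + 4u), ψ_tt = exp(-2x)u_tt; substituting and dividing by exp(-2x), the lower-order terms cancel: u_tt = u_xx (standard wave equation).
Data for u: u(x,0) = exp(2x)ψ(x,0) = sin(4x); u_t(x,0) = exp(2x)ψ_t(x,0) = 0. The boundary conditions carry over: u(0,t) = u(π,t) = 0.
Separating variables: u = Σ [A_n cos(ω_n t) + B_n sin(ω_n t)] sin(nx), ω_n = n. From ICs: A_4=1.
So u(x,t) = sin(4x)cos(4t), and ψ(x,t) = exp(-2x)u(x,t).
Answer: ψ(x, t) = exp(-2x)sin(4x)cos(4t)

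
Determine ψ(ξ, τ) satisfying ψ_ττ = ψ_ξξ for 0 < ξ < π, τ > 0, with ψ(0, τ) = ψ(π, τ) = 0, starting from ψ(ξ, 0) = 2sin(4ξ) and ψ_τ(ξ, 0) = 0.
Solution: Using separation of variables ψ = X(ξ)T(τ):
Eigenfunctions: sin(nξ), n = 1, 2, 3, ...
General solution: ψ(ξ, τ) = Σ [A_n cos(n τ) + B_n sin(n τ)] sin(nξ)
From ψ(ξ,0) = 2sin(4ξ): A_4=2. From ψ_τ(ξ,0) = 0: all B_n = 0.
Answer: ψ(ξ, τ) = 2sin(4ξ)cos(4τ)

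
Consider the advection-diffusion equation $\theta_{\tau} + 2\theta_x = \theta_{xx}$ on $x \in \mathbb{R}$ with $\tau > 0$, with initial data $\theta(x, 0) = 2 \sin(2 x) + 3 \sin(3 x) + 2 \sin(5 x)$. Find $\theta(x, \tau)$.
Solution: Change to a moving frame: let $\eta = x - 2\tau$, $\sigma = \tau$ and write $\theta(x,\tau) = u(\eta,\sigma)$.
By the chain rule $\theta_{\tau} = u_{\sigma} - 2u_{\eta}$, $\theta_x = u_{\eta}$, $\theta_{xx} = u_{\eta\eta}$.
Then $\theta_{\tau} + 2\theta_x = u_{\sigma}$: the advection term cancels and the PDE becomes the heat equation $u_{\sigma} = u_{\eta\eta}$ on $\eta \in \mathbb{R}$.
Initial data: $u(\eta,0) = \theta(\eta,0) = 2 \sin(2 \eta) + 3 \sin(3 \eta) + 2 \sin(5 \eta)$.
On $\eta \in \mathbb{R}$ each mode satisfies $(\sin(n\eta))'' = -n^2 \sin(n\eta)$, so $e^{-n^2\sigma} \sin(n\eta)$ solves the heat equation; by superposition $u(\eta,\sigma) = \sum c_n e^{-n^2\sigma} \sin(n\eta)$.
Reading off the coefficients: $c_2=2, c_3=3, c_5=2$, so $u(\eta,\sigma) = 2 e^{-4 \sigma} \sin(2 \eta) + 3 e^{-9 \sigma} \sin(3 \eta) + 2 e^{-25 \sigma} \sin(5 \eta)$.
Substituting back $\eta = x - 2\tau$, $\sigma = \tau$: $\theta(x,\tau) = u(x - 2\tau, \tau)$.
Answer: $\theta(x, \tau) = -2 e^{-4 \tau} \sin(4 \tau - 2 x) - 3 e^{-9 \tau} \sin(6 \tau - 3 x) - 2 e^{-25 \tau} \sin(10 \tau - 5 x)$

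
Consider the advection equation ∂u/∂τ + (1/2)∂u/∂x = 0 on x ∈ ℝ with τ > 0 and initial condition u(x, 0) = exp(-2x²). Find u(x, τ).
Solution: By characteristics (dx/dτ = 1/2), u(x,τ) = f(x - (1/2)τ) with f = u(·, 0).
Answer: u(x, τ) = exp(-2(x - τ/2)²)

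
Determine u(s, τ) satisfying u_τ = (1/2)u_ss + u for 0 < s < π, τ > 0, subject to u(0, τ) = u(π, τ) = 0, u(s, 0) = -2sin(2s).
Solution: Substitute u = exp(τ)w, i.e. w = exp(-τ)u.
By the product rule, u_τ = exp(τ)(w_τ + w), u_ss = exp(τ)w_ss.
Substituting into the PDE and dividing by exp(τ): w_τ + w = (1/2)w_ss + w.
The lower-order terms cancel, leaving the standard heat equation w_τ = (1/2)w_ss.
Initial data for w: w(s,0) = u(s,0) = -2sin(2s). The boundary conditions carry over: w(0,τ) = w(π,τ) = 0.
Solve for w:
  Using separation of variables w = X(s)T(τ):
  Eigenfunctions: sin(ns), n = 1, 2, 3, ...
  General solution: w(s, τ) = Σ c_n sin(ns) exp(-n² τ/2)
  Matching w(s,0) = -2sin(2s) term by term: c_2=-2.
Hence w(s,τ) = -2exp(-2τ)sin(2s).
Transform back: u(s,τ) = exp(τ)w(s,τ).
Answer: u(s, τ) = -2exp(-τ)sin(2s)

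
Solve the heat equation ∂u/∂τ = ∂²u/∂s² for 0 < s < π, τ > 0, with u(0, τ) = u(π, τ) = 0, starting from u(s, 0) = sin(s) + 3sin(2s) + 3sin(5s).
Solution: Using separation of variables u = X(s)T(τ):
Eigenfunctions: sin(ns), n = 1, 2, 3, ...
General solution: u(s, τ) = Σ c_n sin(ns) exp(-n² τ)
Matching u(s,0) = sin(s) + 3sin(2s) + 3sin(5s) term by term: c_1=1, c_2=3, c_5=3.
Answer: u(s, τ) = exp(-τ)sin(s) + 3exp(-4τ)sin(2s) + 3exp(-25τ)sin(5s)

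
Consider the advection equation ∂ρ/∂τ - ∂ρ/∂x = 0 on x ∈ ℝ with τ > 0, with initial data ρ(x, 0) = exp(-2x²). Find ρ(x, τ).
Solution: By method of characteristics (waves move left with speed 1):
Along characteristics x + τ = const, ρ is constant, so ρ(x,τ) = f(x + τ) with f = ρ(·, 0).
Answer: ρ(x, τ) = exp(-2(x + τ)²)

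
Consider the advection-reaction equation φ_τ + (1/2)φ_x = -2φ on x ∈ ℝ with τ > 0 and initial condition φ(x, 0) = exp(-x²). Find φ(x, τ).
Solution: Substitute φ = exp(-2τ)u.
Then φ_τ = exp(-2τ)(u_τ - 2u), φ_x = exp(-2τ)u_x; substituting and dividing by exp(-2τ), the lower-order terms cancel: u_τ + (1/2)u_x = 0 (standard advection equation).
Data for u: u(x,0) = φ(x,0) = exp(-x²).
By characteristics (dx/dτ = 1/2), u(x,τ) = f(x - (1/2)τ) with f = u(·, 0).
So u(x,τ) = exp(-(x - τ/2)²), and φ(x,τ) = exp(-2τ)u(x,τ).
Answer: φ(x, τ) = exp(-2τ)exp(-(x - τ/2)²)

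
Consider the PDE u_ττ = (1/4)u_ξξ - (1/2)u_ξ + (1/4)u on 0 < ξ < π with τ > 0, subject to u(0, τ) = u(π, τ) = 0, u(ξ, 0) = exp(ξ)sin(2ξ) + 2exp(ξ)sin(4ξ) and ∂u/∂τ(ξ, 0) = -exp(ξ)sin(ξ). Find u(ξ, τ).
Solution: Substitute u = exp(ξ)w.
Then u_ξ = exp(ξ)(w_ξ + w), u_ξξ = exp(ξ)(w_ξξ + 2w_ξ + w), u_ττ = exp(ξ)w_ττ; substituting and dividing by exp(ξ), the lower-order terms cancel: w_ττ = (1/4)w_ξξ (standard wave equation).
Data for w: w(ξ,0) = exp(-ξ)u(ξ,0) = sin(2ξ) + 2sin(4ξ); w_τ(ξ,0) = exp(-ξ)u_τ(ξ,0) = -sin(ξ). The boundary conditions carry over: w(0,τ) = w(π,τ) = 0.
Separating variables: w = Σ [A_n cos(ω_n τ) + B_n sin(ω_n τ)] sin(nξ), ω_n = n/2. From ICs (B_n = velocity coefficient / ω_n): A_2=1, A_4=2, B_1=-2.
So w(ξ,τ) = -2sin(ξ)sin(τ/2) + sin(2ξ)cos(τ) + 2sin(4ξ)cos(2τ), and u(ξ,τ) = exp(ξ)w(ξ,τ).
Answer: u(ξ, τ) = -2exp(ξ)sin(ξ)sin(τ/2) + exp(ξ)sin(2ξ)cos(τ) + 2exp(ξ)sin(4ξ)cos(2τ)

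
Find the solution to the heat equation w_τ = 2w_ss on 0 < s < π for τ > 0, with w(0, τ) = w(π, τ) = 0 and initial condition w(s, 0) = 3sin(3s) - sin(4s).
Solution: Using separation of variables w = X(s)T(τ):
Eigenfunctions: sin(ns), n = 1, 2, 3, ...
General solution: w(s, τ) = Σ c_n sin(ns) exp(-2n² τ)
Matching w(s,0) = 3sin(3s) - sin(4s) term by term: c_3=3, c_4=-1.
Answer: w(s, τ) = 3exp(-18τ)sin(3s) - exp(-32τ)sin(4s)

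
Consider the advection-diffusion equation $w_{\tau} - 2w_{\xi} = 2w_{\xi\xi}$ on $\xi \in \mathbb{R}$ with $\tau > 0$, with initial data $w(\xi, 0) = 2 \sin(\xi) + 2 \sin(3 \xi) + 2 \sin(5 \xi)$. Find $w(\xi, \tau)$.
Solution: Moving frame: $\eta = \xi + 2\tau$, $\sigma = \tau$, $w = u(\eta,\sigma)$, so $w_{\tau} = u_{\sigma} + 2u_{\eta}$ and $w_{\xi\xi} = u_{\eta\eta}$.
Hence $w_{\tau} - 2w_{\xi} = u_{\sigma}$ and the PDE becomes the heat equation $u_{\sigma} = 2u_{\eta\eta}$ on $\eta \in \mathbb{R}$.
Initial data: $u(\eta,0) = w(\eta,0) = 2 \sin(\eta) + 2 \sin(3 \eta) + 2 \sin(5 \eta)$. Each mode $\sin(n\eta)$ decays as $e^{-2n^2\sigma}$ on $\mathbb{R}$, so $u(\eta,\sigma) = \sum c_n e^{-2n^2\sigma} \sin(n\eta)$ with $c_1=2, c_3=2, c_5=2$: $u(\eta,\sigma) = 2 e^{-2 \sigma} \sin(\eta) + 2 e^{-18 \sigma} \sin(3 \eta) + 2 e^{-50 \sigma} \sin(5 \eta)$.
Substituting back: $w(\xi,\tau) = u(\xi + 2\tau, \tau)$.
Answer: $w(\xi, \tau) = 2 e^{-2 \tau} \sin(2 \tau + \xi) + 2 e^{-18 \tau} \sin(6 \tau + 3 \xi) + 2 e^{-50 \tau} \sin(10 \tau + 5 \xi)$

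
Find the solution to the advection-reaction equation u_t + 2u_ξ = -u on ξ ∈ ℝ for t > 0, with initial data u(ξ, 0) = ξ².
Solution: Substitute u = exp(-t)w.
Then u_t = exp(-t)(w_t - w), u_ξ = exp(-t)w_ξ; substituting and dividing by exp(-t), the lower-order terms cancel: w_t + 2w_ξ = 0 (standard advection equation).
Data for w: w(ξ,0) = u(ξ,0) = ξ².
By characteristics (dξ/dt = 2), w(ξ,t) = f(ξ - 2t) with f = w(·, 0).
So w(ξ,t) = 4t² - 4tξ + ξ², and u(ξ,t) = exp(-t)w(ξ,t).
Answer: u(ξ, t) = 4t²exp(-t) - 4tξexp(-t) + ξ²exp(-t)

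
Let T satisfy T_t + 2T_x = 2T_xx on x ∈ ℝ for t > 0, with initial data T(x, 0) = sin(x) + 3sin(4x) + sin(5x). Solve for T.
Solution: Moving frame: η = x - 2t, σ = t, T = u(η,σ), so T_t = u_σ - 2u_η and T_xx = u_ηη.
Hence T_t + 2T_x = u_σ and the PDE becomes the heat equation u_σ = 2u_ηη on η ∈ ℝ.
Initial data: u(η,0) = T(η,0) = sin(η) + 3sin(4η) + sin(5η). Each mode sin(nη) decays as exp(-2n²σ) on ℝ, so u(η,σ) = Σ c_n exp(-2n²σ) sin(nη) with c_1=1, c_4=3, c_5=1: u(η,σ) = exp(-2σ)sin(η) + 3exp(-32σ)sin(4η) + exp(-50σ)sin(5η).
Substituting back: T(x,t) = u(x - 2t, t).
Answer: T(x, t) = -exp(-2t)sin(2t - x) - 3exp(-32t)sin(8t - 4x) - exp(-50t)sin(10t - 5x)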